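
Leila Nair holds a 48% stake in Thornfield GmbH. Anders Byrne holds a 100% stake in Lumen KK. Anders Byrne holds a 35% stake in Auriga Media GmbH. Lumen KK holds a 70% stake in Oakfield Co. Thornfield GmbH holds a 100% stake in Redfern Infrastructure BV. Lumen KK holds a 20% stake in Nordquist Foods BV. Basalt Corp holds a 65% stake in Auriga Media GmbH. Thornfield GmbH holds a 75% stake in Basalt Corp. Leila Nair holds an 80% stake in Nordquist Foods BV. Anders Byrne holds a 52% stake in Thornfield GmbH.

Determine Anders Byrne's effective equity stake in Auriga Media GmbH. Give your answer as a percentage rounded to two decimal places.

60.35%

Anders reaches Auriga along 2 paths.
Direct stake: 35% = 35%.
Via Thornfield → Basalt: 52% × 75% × 65% = 25.35%.
Total: 35% + 25.35% = 60.35%.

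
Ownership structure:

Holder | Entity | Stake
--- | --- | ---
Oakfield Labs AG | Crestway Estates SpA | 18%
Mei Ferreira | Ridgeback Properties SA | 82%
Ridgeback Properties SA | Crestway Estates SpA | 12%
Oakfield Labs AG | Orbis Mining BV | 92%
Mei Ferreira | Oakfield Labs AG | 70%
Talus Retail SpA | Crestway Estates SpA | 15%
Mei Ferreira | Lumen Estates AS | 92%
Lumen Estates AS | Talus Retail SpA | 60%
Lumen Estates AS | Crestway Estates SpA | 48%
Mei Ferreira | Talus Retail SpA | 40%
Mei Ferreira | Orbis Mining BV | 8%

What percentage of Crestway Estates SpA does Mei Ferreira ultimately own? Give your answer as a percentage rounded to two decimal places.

80.88%

Mei reaches Crestway along 5 paths.
Via Ridgeback: 82% × 12% = 9.84%.
Via Oakfield: 70% × 18% = 12.6%.
Via Lumen: 92% × 48% = 44.16%.
Via Lumen → Talus: 92% × 60% × 15% = 8.28%.
Via Talus: 40% × 15% = 6%.
Total: 9.84% + 12.6% + 44.16% + 8.28% + 6% = 80.88%.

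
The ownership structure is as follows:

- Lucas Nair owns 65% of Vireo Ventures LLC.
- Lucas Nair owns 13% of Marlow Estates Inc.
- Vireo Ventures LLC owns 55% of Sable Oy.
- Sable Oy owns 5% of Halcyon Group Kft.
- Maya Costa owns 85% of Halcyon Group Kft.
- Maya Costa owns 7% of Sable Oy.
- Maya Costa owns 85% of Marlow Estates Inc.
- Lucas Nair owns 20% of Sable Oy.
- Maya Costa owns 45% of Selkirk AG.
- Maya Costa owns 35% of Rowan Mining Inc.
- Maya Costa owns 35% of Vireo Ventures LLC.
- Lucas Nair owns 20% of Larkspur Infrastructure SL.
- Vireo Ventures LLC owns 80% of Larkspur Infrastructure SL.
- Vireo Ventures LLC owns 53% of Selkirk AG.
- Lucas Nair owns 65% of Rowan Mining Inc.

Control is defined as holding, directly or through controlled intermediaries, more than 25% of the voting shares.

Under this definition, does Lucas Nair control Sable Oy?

Lucas holds 65% of Vireo, so Lucas controls Vireo.
Vireo and Lucas together hold 55% + 20% = 75% of Sable, so Lucas controls Sable.

Yes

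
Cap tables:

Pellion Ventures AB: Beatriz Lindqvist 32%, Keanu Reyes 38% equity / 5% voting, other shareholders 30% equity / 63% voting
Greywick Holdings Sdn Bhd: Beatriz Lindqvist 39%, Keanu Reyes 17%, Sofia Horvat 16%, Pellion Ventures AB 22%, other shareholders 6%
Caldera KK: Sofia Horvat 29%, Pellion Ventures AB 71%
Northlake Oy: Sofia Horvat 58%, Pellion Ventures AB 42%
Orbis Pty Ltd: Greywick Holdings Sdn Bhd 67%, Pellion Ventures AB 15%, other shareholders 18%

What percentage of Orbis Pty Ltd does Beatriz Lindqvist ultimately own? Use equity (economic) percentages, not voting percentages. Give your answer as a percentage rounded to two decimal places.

35.65%

Beatriz reaches Orbis along 3 paths.
Via Greywick: 39% × 67% = 26.13%.
Via Pellion → Greywick: 32% × 22% × 67% = 4.7168%.
Via Pellion: 32% × 15% = 4.8%.
Total: 26.13% + 4.7168% + 4.8% = 35.6468%.
Rounded: 35.65%.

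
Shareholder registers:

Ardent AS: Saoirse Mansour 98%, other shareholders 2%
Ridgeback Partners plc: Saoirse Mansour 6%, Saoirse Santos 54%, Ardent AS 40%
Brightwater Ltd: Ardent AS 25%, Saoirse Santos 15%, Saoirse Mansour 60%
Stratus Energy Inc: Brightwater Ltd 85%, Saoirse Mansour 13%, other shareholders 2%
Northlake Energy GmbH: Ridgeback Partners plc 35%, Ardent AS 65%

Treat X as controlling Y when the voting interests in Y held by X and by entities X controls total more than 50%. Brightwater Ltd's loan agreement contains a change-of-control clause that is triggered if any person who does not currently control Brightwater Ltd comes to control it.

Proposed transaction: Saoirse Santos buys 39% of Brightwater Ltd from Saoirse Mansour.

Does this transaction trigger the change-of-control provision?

The purchase adds only to Saoirse Santos's holdings (Saoirse Mansour's stake shrinks), so Saoirse Santos is the only person who could newly come to control Brightwater.
Saoirse Santos holds 54% of Ridgeback, so Saoirse Santos controls Ridgeback.
In Brightwater, Saoirse Santos's side holds only 15%, not > 50%.
So before the transaction, Saoirse Santos does not control Brightwater.
After the purchase, Saoirse Santos's direct stake in Brightwater rises to 15% + 39% = 54%, and Saoirse Mansour's stake falls to 21%.
Saoirse Santos holds 54% of Brightwater, so Saoirse Santos controls Brightwater.
Saoirse Santos did not control Brightwater before and does after, so the clause is triggered.

Yes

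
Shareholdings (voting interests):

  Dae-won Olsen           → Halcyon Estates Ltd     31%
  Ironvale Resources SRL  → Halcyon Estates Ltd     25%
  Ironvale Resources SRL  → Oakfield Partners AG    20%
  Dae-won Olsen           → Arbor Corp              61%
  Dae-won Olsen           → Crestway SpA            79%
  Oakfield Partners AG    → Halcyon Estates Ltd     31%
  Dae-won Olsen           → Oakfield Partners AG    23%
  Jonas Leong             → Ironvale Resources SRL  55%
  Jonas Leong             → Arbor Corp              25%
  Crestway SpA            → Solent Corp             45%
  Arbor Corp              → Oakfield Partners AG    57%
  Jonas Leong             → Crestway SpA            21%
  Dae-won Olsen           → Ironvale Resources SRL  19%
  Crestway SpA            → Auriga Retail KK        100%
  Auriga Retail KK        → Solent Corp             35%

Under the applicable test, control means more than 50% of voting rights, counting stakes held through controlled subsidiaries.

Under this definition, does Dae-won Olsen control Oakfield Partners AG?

Dae-won holds 61% of Arbor, so Dae-won controls Arbor.
Arbor and Dae-won together hold 57% + 23% = 80% of Oakfield, so Dae-won controls Oakfield.

Yes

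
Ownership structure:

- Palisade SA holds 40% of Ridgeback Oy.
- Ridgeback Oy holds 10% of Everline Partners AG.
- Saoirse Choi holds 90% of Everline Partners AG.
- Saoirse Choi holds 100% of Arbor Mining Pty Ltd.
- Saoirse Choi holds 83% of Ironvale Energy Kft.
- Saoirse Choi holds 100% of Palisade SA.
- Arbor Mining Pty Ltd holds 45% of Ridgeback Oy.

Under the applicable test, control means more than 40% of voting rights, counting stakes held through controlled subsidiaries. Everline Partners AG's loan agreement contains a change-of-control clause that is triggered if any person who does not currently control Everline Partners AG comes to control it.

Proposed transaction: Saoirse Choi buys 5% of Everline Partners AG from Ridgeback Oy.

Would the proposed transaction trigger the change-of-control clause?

The purchase adds only to Saoirse's holdings (Ridgeback's stake shrinks), so Saoirse is the only person who could newly come to control Everline.
Saoirse holds 100% of Palisade, so Saoirse controls Palisade.
Saoirse holds 100% of Arbor, so Saoirse controls Arbor.
Palisade and Arbor together hold 40% + 45% = 85% of Ridgeback, so Saoirse controls Ridgeback.
Saoirse and Ridgeback together hold 90% + 10% = 100% of Everline, so Saoirse controls Everline.
So Saoirse already controls Everline before the transaction.
After the purchase, Saoirse's direct stake in Everline rises to 90% + 5% = 95%, and Ridgeback's stake falls to 5%.
Saoirse controlled Everline already, so this is not a new person acquiring control; every other person's position is unchanged or reduced.
No new person acquires control, so the clause is not triggered.

No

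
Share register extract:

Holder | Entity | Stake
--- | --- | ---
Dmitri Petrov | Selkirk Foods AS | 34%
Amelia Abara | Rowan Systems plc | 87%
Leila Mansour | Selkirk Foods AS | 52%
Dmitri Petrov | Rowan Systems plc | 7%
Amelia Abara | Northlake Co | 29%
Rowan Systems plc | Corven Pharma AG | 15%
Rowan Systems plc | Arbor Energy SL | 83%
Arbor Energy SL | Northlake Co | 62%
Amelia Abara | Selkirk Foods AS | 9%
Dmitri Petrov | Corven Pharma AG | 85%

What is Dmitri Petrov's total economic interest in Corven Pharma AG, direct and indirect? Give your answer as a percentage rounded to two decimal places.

86.05%

Dmitri reaches Corven along 2 paths.
Direct stake: 85% = 85%.
Via Rowan: 7% × 15% = 1.05%.
Total: 85% + 1.05% = 86.05%.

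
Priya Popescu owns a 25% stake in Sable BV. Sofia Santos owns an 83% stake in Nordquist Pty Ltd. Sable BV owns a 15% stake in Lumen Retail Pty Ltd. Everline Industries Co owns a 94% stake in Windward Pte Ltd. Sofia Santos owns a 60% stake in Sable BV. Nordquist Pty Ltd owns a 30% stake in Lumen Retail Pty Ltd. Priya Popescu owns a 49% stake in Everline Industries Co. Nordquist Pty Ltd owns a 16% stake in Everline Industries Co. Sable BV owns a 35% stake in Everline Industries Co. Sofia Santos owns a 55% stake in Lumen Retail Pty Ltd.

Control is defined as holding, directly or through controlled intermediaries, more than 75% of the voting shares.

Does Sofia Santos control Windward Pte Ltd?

No

Sofia holds 83% of Nordquist, so Sofia controls Nordquist.
Nordquist and Sofia together hold 30% + 55% = 85% of Lumen, so Sofia controls Lumen.
Neither Sofia nor any entity Sofia controls holds any voting interest in Windward.
So Sofia does not control Windward.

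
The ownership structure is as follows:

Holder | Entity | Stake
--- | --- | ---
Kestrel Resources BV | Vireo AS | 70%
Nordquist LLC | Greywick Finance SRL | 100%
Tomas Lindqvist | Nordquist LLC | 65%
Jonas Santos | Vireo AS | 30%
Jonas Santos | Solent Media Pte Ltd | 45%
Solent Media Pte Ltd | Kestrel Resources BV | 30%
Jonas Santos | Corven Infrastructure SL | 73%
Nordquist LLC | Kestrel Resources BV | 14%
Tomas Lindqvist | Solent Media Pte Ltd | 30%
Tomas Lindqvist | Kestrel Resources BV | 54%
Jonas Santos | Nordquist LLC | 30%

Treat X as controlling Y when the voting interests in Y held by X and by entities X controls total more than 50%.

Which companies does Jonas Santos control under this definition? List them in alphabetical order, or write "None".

Corven Infrastructure SL

Jonas holds 73% of Corven, so Jonas controls Corven.
No other company's threshold is met.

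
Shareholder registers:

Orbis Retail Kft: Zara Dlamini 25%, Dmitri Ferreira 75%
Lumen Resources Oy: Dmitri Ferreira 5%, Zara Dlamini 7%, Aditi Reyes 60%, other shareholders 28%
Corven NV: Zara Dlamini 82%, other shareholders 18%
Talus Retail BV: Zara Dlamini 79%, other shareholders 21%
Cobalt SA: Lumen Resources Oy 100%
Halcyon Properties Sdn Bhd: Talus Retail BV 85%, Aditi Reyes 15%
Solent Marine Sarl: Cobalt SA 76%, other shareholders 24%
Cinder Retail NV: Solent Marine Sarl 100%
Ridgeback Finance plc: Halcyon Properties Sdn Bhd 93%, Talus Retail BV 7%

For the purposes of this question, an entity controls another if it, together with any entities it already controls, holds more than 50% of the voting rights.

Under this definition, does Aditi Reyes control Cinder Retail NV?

Yes

Aditi holds 60% of Lumen, so Aditi controls Lumen.
Lumen holds 100% of Cobalt, so Aditi controls Cobalt.
Cobalt holds 76% of Solent, so Aditi controls Solent.
Solent holds 100% of Cinder, so Aditi controls Cinder.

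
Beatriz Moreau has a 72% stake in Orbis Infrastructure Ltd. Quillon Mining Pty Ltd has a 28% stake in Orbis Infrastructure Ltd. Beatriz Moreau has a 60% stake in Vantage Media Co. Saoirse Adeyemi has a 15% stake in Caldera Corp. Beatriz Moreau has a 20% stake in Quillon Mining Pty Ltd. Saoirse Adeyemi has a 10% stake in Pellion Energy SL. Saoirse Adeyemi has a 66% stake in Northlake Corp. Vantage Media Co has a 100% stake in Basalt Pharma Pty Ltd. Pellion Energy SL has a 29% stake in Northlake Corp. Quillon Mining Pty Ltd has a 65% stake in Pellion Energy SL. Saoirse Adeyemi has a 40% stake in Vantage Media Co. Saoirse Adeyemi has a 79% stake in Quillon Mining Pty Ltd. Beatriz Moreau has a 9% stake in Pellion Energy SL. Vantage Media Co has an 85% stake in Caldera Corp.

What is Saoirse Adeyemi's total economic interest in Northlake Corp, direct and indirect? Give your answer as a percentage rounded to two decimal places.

83.79%

Saoirse reaches Northlake along 3 paths.
Direct stake: 66% = 66%.
Via Pellion: 10% × 29% = 2.9%.
Via Quillon → Pellion: 79% × 65% × 29% = 14.8915%.
Total: 66% + 2.9% + 14.8915% = 83.7915%.
Rounded: 83.79%.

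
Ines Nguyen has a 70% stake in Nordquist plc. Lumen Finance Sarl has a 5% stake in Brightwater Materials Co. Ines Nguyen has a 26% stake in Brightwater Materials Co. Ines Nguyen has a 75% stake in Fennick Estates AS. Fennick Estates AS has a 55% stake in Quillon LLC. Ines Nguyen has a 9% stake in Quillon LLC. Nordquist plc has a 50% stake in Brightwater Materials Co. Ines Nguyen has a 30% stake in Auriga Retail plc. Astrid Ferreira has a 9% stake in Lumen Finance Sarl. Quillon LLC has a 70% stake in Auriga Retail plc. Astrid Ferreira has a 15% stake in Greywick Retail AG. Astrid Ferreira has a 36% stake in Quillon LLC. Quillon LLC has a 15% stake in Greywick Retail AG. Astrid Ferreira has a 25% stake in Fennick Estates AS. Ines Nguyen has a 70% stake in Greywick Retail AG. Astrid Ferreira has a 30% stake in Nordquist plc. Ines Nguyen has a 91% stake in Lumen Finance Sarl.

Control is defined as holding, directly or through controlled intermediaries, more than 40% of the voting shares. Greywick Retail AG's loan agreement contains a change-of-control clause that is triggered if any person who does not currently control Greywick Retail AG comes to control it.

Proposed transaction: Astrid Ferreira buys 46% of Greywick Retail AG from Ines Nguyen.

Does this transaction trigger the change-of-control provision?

The purchase adds only to Astrid's holdings (Ines's stake shrinks), so Astrid is the only person who could newly come to control Greywick.
Astrid's largest direct stake is 36% in Quillon, which does not meet the threshold, so Astrid controls no company.
In Greywick, Astrid's side holds only 15%, not > 40%.
So before the transaction, Astrid does not control Greywick.
After the purchase, Astrid's direct stake in Greywick rises to 15% + 46% = 61%, and Ines's stake falls to 24%.
Astrid holds 61% of Greywick, so Astrid controls Greywick.
Astrid did not control Greywick before and does after, so the clause is triggered.

Yes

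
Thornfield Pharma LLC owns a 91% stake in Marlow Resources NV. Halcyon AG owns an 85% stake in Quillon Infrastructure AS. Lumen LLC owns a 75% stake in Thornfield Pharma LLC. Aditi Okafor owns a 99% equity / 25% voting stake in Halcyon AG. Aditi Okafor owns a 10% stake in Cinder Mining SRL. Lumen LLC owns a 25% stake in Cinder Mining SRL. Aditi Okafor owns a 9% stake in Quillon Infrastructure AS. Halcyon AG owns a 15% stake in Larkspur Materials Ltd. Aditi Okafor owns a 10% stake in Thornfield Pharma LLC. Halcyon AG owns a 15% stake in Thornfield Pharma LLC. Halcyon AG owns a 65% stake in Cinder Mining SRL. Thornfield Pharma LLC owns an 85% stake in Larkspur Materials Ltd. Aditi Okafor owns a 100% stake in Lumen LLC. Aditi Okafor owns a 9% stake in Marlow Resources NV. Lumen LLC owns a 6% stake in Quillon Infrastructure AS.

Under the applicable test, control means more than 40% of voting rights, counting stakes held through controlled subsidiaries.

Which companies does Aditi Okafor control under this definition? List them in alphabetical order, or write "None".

Larkspur Materials Ltd, Lumen LLC, Marlow Resources NV, Thornfield Pharma LLC

Aditi holds 100% of Lumen, so Aditi controls Lumen.
Lumen and Aditi together hold 75% + 10% = 85% of Thornfield, so Aditi controls Thornfield.
Thornfield holds 85% of Larkspur, so Aditi controls Larkspur.
Aditi and Thornfield together hold 9% + 91% = 100% of Marlow, so Aditi controls Marlow.
No other company's threshold is met.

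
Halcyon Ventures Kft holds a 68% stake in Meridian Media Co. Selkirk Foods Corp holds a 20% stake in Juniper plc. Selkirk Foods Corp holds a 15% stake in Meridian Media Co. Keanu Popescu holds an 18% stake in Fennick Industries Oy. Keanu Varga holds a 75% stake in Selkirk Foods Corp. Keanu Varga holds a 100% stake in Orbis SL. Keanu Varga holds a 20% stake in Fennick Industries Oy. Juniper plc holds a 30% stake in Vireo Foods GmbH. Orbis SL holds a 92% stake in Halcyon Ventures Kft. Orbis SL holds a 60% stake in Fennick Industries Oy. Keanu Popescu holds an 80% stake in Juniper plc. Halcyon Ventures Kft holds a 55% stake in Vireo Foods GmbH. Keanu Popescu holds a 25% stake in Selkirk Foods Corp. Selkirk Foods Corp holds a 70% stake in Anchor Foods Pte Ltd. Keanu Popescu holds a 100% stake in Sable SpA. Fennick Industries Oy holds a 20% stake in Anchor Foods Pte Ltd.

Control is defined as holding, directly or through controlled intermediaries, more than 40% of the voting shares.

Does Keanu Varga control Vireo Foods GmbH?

Keanu Varga holds 100% of Orbis, so Keanu Varga controls Orbis.
Orbis holds 92% of Halcyon, so Keanu Varga controls Halcyon.
Halcyon holds 55% of Vireo, so Keanu Varga controls Vireo.

Yes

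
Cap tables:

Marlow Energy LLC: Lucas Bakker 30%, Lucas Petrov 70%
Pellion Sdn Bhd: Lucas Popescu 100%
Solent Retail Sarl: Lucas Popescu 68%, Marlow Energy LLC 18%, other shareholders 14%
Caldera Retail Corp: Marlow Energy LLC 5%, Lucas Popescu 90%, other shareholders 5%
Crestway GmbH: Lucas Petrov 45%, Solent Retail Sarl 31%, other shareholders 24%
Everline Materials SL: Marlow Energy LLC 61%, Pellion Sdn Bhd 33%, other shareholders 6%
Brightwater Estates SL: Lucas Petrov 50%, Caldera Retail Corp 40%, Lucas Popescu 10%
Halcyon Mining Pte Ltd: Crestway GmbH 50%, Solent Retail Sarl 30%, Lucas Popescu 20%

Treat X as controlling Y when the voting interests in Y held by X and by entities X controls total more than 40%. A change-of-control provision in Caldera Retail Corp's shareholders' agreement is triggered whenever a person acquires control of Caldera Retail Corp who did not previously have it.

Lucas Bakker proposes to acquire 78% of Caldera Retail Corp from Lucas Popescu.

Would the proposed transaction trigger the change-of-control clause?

Yes

The purchase adds only to Lucas Bakker's holdings (Lucas Popescu's stake shrinks), so Lucas Bakker is the only person who could newly come to control Caldera.
Lucas Bakker's largest direct stake is 30% in Marlow, which does not meet the threshold, so Lucas Bakker controls no company.
Neither Lucas Bakker nor any entity Lucas Bakker controls holds any voting interest in Caldera.
So before the transaction, Lucas Bakker does not control Caldera.
After the purchase, Lucas Bakker holds 78% of Caldera directly, and Lucas Popescu's stake falls to 12%.
Lucas Bakker holds 78% of Caldera, so Lucas Bakker controls Caldera.
Lucas Bakker did not control Caldera before and does after, so the clause is triggered.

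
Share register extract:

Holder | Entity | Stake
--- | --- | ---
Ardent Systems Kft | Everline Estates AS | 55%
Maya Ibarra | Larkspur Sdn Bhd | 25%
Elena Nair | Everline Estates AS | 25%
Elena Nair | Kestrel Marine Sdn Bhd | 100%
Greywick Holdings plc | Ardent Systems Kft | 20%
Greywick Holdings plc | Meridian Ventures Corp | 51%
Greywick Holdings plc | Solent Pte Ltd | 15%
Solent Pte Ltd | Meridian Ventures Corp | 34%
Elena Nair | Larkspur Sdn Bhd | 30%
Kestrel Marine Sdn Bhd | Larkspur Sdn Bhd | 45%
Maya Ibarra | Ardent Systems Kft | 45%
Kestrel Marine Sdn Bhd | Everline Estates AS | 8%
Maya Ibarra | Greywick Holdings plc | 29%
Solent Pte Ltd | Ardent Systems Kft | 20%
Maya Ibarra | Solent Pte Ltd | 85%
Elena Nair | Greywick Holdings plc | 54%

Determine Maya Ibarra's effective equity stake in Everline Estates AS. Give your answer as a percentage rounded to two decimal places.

37.77%

Maya reaches Everline along 4 paths.
Via Ardent: 45% × 55% = 24.75%.
Via Greywick → Ardent: 29% × 20% × 55% = 3.19%.
Via Greywick → Solent → Ardent: 29% × 15% × 20% × 55% = 0.4785%.
Via Solent → Ardent: 85% × 20% × 55% = 9.35%.
Total: 24.75% + 3.19% + 0.4785% + 9.35% = 37.7685%.
Rounded: 37.77%.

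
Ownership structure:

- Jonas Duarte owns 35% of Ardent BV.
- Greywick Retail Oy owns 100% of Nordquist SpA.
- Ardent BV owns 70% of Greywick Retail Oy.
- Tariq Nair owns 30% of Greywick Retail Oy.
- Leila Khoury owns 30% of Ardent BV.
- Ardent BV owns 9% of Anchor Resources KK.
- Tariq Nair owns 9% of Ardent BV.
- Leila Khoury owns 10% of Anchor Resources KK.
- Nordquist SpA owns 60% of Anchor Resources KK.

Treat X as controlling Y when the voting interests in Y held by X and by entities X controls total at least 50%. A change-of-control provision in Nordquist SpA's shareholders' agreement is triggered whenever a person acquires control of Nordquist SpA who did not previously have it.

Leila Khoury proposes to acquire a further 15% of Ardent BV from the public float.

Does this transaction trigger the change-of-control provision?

The purchase changes only Leila's holdings, so Leila is the only person who could newly come to control Nordquist.
Leila's largest direct stake is 30% in Ardent, which does not meet the threshold, so Leila controls no company.
Neither Leila nor any entity Leila controls holds any voting interest in Nordquist.
So before the transaction, Leila does not control Nordquist.
After the purchase, Leila's direct stake in Ardent rises to 30% + 15% = 45%.
Leila's side now holds 45% of Ardent, not ≥ 50%, so Leila still does not control Ardent.
After the transaction, neither Leila nor any entity Leila controls holds a voting interest in Nordquist, so Leila still does not control it.
No new person acquires control, so the clause is not triggered.

No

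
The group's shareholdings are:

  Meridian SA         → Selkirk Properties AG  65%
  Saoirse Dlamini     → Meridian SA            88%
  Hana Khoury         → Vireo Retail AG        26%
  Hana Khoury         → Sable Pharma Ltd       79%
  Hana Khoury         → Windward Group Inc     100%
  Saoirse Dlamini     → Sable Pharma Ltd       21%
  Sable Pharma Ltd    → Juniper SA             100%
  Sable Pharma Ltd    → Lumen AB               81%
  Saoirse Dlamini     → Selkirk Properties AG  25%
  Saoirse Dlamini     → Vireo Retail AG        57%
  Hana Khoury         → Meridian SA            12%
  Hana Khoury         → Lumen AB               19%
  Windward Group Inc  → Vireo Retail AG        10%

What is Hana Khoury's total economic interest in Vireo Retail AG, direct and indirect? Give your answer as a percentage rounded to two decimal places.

36.00%

Hana reaches Vireo along 2 paths.
Via Windward: 100% × 10% = 10%.
Direct stake: 26% = 26%.
Total: 10% + 26% = 36%.
Rounded: 36.00%.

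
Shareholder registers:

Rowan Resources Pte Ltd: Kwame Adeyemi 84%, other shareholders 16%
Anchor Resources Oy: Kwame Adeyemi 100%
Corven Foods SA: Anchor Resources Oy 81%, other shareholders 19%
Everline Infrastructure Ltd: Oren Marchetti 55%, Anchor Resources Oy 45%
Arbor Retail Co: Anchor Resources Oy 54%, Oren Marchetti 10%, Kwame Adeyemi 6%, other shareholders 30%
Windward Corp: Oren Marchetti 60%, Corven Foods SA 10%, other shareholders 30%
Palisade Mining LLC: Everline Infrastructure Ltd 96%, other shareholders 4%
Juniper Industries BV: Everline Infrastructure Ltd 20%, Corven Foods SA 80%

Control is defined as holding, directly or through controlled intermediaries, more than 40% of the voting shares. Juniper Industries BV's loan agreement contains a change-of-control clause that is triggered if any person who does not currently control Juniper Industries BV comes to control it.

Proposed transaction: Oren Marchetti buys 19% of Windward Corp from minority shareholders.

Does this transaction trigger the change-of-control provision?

No

The purchase changes only Oren's holdings, so Oren is the only person who could newly come to control Juniper.
Oren holds 55% of Everline, so Oren controls Everline.
Oren holds 60% of Windward, so Oren controls Windward.
Everline holds 96% of Palisade, so Oren controls Palisade.
In Juniper, Oren's side holds only 20%, not > 40%.
So before the transaction, Oren does not control Juniper.
After the purchase, Oren's direct stake in Windward rises to 60% + 19% = 79%.
Oren holds 79% of Windward, so Oren controls Windward.
After the transaction, Oren's side holds 20% of Juniper, not > 40%, so Oren still does not control Juniper.
No new person acquires control, so the clause is not triggered.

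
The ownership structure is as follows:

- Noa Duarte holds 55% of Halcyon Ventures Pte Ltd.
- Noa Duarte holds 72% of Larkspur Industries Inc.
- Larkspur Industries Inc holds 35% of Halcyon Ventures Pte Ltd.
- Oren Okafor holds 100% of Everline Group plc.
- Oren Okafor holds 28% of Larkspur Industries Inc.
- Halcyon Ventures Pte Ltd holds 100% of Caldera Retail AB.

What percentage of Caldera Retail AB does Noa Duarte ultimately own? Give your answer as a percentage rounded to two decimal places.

80.20%

Noa reaches Caldera along 2 paths.
Via Halcyon: 55% × 100% = 55%.
Via Larkspur → Halcyon: 72% × 35% × 100% = 25.2%.
Total: 55% + 25.2% = 80.2%.
Rounded: 80.20%.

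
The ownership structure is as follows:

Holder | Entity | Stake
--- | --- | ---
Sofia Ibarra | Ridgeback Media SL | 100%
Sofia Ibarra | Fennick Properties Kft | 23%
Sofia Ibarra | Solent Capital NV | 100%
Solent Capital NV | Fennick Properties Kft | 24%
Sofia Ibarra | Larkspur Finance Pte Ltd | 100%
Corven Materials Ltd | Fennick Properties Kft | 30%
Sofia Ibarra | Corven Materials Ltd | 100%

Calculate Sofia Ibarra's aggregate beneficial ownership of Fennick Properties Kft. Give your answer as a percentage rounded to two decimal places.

77.00%

Sofia reaches Fennick along 3 paths.
Via Corven: 100% × 30% = 30%.
Via Solent: 100% × 24% = 24%.
Direct stake: 23% = 23%.
Total: 30% + 24% + 23% = 77%.
Rounded: 77.00%.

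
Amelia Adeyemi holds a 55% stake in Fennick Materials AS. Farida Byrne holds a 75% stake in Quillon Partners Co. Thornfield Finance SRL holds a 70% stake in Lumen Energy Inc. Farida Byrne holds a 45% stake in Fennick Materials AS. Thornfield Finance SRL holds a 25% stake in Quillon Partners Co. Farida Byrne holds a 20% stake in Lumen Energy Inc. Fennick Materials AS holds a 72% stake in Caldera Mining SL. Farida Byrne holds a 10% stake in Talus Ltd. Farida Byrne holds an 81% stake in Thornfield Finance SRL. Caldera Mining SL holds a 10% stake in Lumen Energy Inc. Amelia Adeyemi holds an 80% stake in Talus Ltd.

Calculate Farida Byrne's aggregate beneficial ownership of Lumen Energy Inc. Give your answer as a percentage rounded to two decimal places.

79.94%

Farida reaches Lumen along 3 paths.
Via Thornfield: 81% × 70% = 56.7%.
Via Fennick → Caldera: 45% × 72% × 10% = 3.24%.
Direct stake: 20% = 20%.
Total: 56.7% + 3.24% + 20% = 79.94%.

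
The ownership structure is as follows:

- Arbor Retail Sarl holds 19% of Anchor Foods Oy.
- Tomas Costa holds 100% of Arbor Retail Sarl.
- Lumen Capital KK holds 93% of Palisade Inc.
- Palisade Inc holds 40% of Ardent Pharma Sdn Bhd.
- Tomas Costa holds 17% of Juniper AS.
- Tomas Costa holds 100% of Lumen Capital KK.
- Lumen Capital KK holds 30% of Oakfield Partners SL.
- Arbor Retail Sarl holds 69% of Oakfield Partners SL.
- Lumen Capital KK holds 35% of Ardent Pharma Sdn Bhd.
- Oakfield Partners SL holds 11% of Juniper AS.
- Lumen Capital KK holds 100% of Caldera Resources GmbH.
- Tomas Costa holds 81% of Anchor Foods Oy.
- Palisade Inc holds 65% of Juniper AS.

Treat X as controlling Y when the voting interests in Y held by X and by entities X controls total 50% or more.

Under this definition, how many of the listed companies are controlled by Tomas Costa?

8

Tomas holds 100% of Arbor, so Tomas controls Arbor.
Tomas holds 100% of Lumen, so Tomas controls Lumen.
Lumen holds 100% of Caldera, so Tomas controls Caldera.
Lumen and Arbor together hold 30% + 69% = 99% of Oakfield, so Tomas controls Oakfield.
Tomas and Arbor together hold 81% + 19% = 100% of Anchor, so Tomas controls Anchor.
Lumen holds 93% of Palisade, so Tomas controls Palisade.
Oakfield and Palisade and Tomas together hold 11% + 65% + 17% = 93% of Juniper, so Tomas controls Juniper.
Lumen and Palisade together hold 35% + 40% = 75% of Ardent, so Tomas controls Ardent.
Tomas controls 8 companies.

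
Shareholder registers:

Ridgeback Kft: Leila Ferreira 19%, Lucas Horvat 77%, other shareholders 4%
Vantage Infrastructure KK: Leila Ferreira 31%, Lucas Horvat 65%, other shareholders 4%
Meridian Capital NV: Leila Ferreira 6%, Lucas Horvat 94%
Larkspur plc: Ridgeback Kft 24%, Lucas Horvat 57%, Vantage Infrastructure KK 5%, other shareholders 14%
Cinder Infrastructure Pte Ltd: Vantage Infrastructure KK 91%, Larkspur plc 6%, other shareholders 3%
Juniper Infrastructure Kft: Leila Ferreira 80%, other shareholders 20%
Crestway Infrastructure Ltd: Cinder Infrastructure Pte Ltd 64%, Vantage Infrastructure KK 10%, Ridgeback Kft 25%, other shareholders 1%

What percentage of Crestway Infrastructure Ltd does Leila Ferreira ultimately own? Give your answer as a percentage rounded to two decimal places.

26.14%

Leila reaches Crestway along 5 paths.
Via Vantage → Cinder: 31% × 91% × 64% = 18.0544%.
Via Ridgeback → Larkspur → Cinder: 19% × 24% × 6% × 64% = 0.175104%.
Via Vantage → Larkspur → Cinder: 31% × 5% × 6% × 64% = 0.05952%.
Via Vantage: 31% × 10% = 3.1%.
Via Ridgeback: 19% × 25% = 4.75%.
Total: 18.0544% + 0.175104% + 0.05952% + 3.1% + 4.75% = 26.139024%.
Rounded: 26.14%.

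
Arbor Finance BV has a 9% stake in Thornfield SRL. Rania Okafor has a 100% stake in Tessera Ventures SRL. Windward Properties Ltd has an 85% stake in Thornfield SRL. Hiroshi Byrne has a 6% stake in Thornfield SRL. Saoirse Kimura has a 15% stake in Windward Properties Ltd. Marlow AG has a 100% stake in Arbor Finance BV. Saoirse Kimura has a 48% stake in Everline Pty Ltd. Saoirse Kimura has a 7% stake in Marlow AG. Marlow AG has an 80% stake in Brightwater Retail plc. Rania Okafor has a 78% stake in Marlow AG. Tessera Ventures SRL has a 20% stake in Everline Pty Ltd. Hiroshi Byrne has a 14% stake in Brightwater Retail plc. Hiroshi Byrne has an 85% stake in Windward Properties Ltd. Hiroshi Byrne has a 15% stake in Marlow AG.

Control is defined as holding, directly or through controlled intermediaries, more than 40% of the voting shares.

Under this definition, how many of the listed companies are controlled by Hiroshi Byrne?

2

Hiroshi holds 85% of Windward, so Hiroshi controls Windward.
Windward and Hiroshi together hold 85% + 6% = 91% of Thornfield, so Hiroshi controls Thornfield.
No other company's threshold is met.
Hiroshi controls 2 companies.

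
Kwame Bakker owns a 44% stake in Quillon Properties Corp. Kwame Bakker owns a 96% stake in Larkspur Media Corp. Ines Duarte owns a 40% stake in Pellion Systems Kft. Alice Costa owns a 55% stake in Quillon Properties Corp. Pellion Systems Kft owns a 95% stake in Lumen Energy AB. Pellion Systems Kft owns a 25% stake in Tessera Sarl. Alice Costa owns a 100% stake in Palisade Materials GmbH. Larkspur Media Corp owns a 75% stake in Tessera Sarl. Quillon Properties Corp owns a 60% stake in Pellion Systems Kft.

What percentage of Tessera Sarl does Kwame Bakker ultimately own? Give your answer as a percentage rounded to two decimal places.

78.60%

Kwame reaches Tessera along 2 paths.
Via Larkspur: 96% × 75% = 72%.
Via Quillon → Pellion: 44% × 60% × 25% = 6.6%.
Total: 72% + 6.6% = 78.6%.
Rounded: 78.60%.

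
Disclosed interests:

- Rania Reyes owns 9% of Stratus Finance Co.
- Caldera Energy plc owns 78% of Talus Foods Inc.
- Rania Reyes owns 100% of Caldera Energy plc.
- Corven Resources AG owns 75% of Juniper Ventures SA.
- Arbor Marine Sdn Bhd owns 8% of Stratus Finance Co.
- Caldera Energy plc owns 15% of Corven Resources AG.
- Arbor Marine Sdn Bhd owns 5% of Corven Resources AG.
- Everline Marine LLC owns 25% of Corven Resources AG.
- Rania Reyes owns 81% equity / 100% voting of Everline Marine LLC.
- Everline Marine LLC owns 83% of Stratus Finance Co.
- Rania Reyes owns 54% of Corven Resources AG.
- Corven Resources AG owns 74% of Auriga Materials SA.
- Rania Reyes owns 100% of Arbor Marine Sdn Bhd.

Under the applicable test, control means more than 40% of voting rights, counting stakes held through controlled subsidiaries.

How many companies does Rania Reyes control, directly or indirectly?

Rania holds 100% of Arbor, so Rania controls Arbor.
Rania holds 100% of Caldera, so Rania controls Caldera.
Rania holds 100% of Everline, so Rania controls Everline.
Arbor and Rania and Everline and Caldera together hold 5% + 54% + 25% + 15% = 99% of Corven, so Rania controls Corven.
Everline and Arbor and Rania together hold 83% + 8% + 9% = 100% of Stratus, so Rania controls Stratus.
Corven holds 74% of Auriga, so Rania controls Auriga.
Corven holds 75% of Juniper, so Rania controls Juniper.
Caldera holds 78% of Talus, so Rania controls Talus.
Rania controls 8 companies.

8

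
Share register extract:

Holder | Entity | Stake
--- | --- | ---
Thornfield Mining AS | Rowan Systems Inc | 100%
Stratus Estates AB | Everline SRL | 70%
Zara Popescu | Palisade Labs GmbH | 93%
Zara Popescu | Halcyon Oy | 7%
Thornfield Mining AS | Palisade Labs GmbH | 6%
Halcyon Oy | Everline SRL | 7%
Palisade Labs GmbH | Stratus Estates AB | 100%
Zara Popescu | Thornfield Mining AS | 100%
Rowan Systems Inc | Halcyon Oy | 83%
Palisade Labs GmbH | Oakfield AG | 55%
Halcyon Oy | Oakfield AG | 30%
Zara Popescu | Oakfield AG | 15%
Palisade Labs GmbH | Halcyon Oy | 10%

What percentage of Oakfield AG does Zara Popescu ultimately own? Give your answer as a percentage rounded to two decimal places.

Zara reaches Oakfield along 7 paths.
Direct stake: 15% = 15%.
Via Thornfield → Rowan → Halcyon: 100% × 100% × 83% × 30% = 24.9%.
Via Halcyon: 7% × 30% = 2.1%.
Via Palisade → Halcyon: 93% × 10% × 30% = 2.79%.
Via Thornfield → Palisade → Halcyon: 100% × 6% × 10% × 30% = 0.18%.
Via Palisade: 93% × 55% = 51.15%.
Via Thornfield → Palisade: 100% × 6% × 55% = 3.3%.
Total: 15% + 24.9% + 2.1% + 2.79% + 0.18% + 51.15% + 3.3% = 99.42%.

99.42%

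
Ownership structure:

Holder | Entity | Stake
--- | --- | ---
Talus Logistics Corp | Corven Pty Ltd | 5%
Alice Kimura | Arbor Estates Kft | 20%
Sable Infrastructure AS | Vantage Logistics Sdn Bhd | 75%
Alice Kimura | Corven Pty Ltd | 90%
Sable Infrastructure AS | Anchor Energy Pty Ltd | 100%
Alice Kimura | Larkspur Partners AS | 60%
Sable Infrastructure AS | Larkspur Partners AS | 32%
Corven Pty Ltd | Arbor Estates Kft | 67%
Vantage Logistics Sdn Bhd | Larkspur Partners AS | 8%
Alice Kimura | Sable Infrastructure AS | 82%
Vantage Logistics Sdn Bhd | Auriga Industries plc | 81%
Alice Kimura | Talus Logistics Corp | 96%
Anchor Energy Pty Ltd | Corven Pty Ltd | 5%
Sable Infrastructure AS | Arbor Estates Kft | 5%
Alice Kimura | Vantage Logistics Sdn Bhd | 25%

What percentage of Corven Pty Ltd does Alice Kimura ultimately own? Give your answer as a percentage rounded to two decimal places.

98.90%

Alice reaches Corven along 3 paths.
Via Sable → Anchor: 82% × 100% × 5% = 4.1%.
Direct stake: 90% = 90%.
Via Talus: 96% × 5% = 4.8%.
Total: 4.1% + 90% + 4.8% = 98.9%.
Rounded: 98.90%.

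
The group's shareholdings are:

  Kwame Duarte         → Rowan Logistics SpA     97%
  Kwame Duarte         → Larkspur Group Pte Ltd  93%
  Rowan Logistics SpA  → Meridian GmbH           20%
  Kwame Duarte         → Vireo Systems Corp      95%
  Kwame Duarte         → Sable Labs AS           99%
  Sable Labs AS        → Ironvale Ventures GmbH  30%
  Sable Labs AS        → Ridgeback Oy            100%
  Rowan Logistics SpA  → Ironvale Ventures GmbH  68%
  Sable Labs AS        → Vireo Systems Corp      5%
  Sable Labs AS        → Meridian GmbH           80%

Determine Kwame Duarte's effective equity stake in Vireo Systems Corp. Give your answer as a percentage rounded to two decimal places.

Kwame reaches Vireo along 2 paths.
Direct stake: 95% = 95%.
Via Sable: 99% × 5% = 4.95%.
Total: 95% + 4.95% = 99.95%.

99.95%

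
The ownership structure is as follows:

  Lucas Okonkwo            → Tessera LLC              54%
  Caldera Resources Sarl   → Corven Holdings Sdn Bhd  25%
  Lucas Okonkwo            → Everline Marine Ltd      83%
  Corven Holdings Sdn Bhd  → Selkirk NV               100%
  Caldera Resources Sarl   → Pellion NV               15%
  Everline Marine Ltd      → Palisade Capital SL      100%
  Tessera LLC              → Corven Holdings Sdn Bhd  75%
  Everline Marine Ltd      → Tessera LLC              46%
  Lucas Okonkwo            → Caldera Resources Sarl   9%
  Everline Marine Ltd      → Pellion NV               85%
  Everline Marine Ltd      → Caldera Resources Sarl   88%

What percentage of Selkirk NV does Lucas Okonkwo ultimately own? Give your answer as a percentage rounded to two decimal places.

Lucas reaches Selkirk along 4 paths.
Via Everline → Caldera → Corven: 83% × 88% × 25% × 100% = 18.26%.
Via Caldera → Corven: 9% × 25% × 100% = 2.25%.
Via Tessera → Corven: 54% × 75% × 100% = 40.5%.
Via Everline → Tessera → Corven: 83% × 46% × 75% × 100% = 28.635%.
Total: 18.26% + 2.25% + 40.5% + 28.635% = 89.645%.
Rounded: 89.65%.

89.65%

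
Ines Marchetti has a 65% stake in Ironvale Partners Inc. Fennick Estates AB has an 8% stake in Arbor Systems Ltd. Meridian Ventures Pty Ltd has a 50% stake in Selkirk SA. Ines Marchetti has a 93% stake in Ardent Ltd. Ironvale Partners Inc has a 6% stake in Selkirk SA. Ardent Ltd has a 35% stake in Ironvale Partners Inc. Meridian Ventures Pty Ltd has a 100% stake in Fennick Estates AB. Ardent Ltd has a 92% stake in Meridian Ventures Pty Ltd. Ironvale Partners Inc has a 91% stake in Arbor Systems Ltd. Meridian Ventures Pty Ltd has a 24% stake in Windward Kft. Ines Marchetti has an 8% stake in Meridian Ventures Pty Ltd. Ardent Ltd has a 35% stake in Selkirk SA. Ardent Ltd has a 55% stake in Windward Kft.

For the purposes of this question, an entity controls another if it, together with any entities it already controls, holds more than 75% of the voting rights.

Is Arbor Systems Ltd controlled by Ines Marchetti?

Ines holds 93% of Ardent, so Ines controls Ardent.
Ines and Ardent together hold 8% + 92% = 100% of Meridian, so Ines controls Meridian.
Meridian holds 100% of Fennick, so Ines controls Fennick.
Ardent and Ines together hold 35% + 65% = 100% of Ironvale, so Ines controls Ironvale.
Fennick and Ironvale together hold 8% + 91% = 99% of Arbor, so Ines controls Arbor.

Yes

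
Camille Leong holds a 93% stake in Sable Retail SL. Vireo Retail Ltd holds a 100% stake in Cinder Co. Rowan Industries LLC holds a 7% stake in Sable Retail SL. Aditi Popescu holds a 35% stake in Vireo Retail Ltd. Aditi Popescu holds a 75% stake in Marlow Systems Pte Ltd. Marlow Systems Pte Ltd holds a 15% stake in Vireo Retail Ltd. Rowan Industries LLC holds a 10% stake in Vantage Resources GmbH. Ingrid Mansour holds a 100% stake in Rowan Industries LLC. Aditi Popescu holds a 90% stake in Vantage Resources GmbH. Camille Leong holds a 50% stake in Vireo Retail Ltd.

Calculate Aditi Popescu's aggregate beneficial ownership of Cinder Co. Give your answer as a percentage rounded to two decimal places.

46.25%

Aditi reaches Cinder along 2 paths.
Via Marlow → Vireo: 75% × 15% × 100% = 11.25%.
Via Vireo: 35% × 100% = 35%.
Total: 11.25% + 35% = 46.25%.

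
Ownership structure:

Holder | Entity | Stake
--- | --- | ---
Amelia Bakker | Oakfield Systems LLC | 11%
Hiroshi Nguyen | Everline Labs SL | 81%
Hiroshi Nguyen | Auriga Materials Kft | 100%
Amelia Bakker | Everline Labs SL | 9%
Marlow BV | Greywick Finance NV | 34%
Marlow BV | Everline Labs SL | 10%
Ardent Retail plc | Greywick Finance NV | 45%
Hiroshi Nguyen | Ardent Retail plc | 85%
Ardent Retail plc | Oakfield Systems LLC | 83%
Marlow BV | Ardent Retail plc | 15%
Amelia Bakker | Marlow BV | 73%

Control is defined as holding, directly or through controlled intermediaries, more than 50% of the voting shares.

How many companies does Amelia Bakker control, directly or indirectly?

1

Amelia holds 73% of Marlow, so Amelia controls Marlow.
No other company's threshold is met.
Amelia controls 1 company.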